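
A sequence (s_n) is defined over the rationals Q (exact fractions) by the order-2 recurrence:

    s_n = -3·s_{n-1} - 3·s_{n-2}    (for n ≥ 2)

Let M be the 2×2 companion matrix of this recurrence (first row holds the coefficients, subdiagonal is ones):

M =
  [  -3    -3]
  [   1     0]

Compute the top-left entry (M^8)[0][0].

(M^8)[0][0] is the top entry after applying M 8 times to the unit state (1, 0). Equivalently it is h_{9} for the auxiliary sequence (h_n) obeying the same recurrence with h_1 = 1 and h_i = 0 for 0 ≤ i < 1:
h_2 = -3·1 + -3·0 = -3
h_3 = -3·-3 + -3·1 = 6
h_4 = -3·6 + -3·-3 = -9
h_5 = -3·-9 + -3·6 = 9
h_6 = -3·9 + -3·-9 = 0
h_7 = -3·0 + -3·9 = -27
h_8 = -3·-27 + -3·0 = 81
h_9 = -3·81 + -3·-27 = -162

-162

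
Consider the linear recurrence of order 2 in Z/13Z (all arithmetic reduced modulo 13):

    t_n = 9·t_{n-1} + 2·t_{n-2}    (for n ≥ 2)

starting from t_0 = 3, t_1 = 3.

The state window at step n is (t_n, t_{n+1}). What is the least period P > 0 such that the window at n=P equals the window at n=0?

168

n=0: window = (3, 3)
n=1: window = (3, 7)
n=2: window = (7, 4)
n=3: window = (4, 11)
n=4: window = (11, 3)
n=5: window = (3, 10)
n=6: window = (10, 5)
n=7: window = (5, 0)
n=8: window = (0, 10)
n=9: window = (10, 12)
n=10: window = (12, 11)
n=11: window = (11, 6)
n=12: window = (6, 11)
n=13: window = (11, 7)
n=14: window = (7, 7)
n=15: window = (7, 12)
n=16: window = (12, 5)
n=17: window = (5, 4)
n=18: window = (4, 7)
n=19: window = (7, 6)
n=20: window = (6, 3)
n=21: window = (3, 0)
n=22: window = (0, 6)
n=23: window = (6, 2)
n=24: window = (2, 4)
n=25: window = (4, 1)
n=26: window = (1, 4)
n=27: window = (4, 12)
n=28: window = (12, 12)
n=29: window = (12, 2)
n=30: window = (2, 3)
n=31: window = (3, 5)
n=32: window = (5, 12)
n=33: window = (12, 1)
n=34: window = (1, 7)
n=35: window = (7, 0)
n=36: window = (0, 1)
n=37: window = (1, 9)
n=38: window = (9, 5)
n=39: window = (5, 11)
n=40: window = (11, 5)
…
n=166: window = (10, 1)
n=167: window = (1, 3)
n=168: window = (3, 3)
window at n=168 equals window at n=0 → period = 168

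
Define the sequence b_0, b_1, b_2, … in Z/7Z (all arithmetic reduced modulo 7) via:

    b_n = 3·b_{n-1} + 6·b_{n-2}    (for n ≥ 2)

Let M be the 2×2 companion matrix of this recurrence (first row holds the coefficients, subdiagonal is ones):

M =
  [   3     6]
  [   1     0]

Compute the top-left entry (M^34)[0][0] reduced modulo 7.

1

(M^34)[0][0] is the top entry after applying M 34 times to the unit state (1, 0). Equivalently it is h_{35} for the auxiliary sequence (h_n) obeying the same recurrence with h_1 = 1 and h_i = 0 for 0 ≤ i < 1:
h_2 = 3·1 + 6·0 = 3
h_3 = 3·3 + 6·1 = 1
h_4 = 3·1 + 6·3 = 0
h_5 = 3·0 + 6·1 = 6
h_6 = 3·6 + 6·0 = 4
h_7 = 3·4 + 6·6 = 6
h_8 = 3·6 + 6·4 = 0
h_9 = 3·0 + 6·6 = 1
(h_8, h_9) = (0, 1) = (h_0, h_1), so the sequence has period 8.
35 ≡ 3 (mod 8), hence h_35 = h_3 = 1.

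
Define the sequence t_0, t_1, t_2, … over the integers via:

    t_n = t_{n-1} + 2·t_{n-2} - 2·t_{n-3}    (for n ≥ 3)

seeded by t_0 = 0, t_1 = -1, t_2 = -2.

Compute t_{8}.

t_3 = 1·-2 + 2·-1 + -2·0 = -4
t_4 = 1·-4 + 2·-2 + -2·-1 = -6
t_5 = 1·-6 + 2·-4 + -2·-2 = -10
t_6 = 1·-10 + 2·-6 + -2·-4 = -14
t_7 = 1·-14 + 2·-10 + -2·-6 = -22
t_8 = 1·-22 + 2·-14 + -2·-10 = -30

-30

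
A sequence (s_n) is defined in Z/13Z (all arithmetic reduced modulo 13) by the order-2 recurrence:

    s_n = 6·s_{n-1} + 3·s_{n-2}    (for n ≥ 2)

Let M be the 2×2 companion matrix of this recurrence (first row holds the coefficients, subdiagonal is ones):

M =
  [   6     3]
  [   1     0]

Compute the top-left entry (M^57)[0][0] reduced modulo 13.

8

(M^57)[0][0] is the top entry after applying M 57 times to the unit state (1, 0). Equivalently it is h_{58} for the auxiliary sequence (h_n) obeying the same recurrence with h_1 = 1 and h_i = 0 for 0 ≤ i < 1:
h_2 = 6·1 + 3·0 = 6
h_3 = 6·6 + 3·1 = 0
h_4 = 6·0 + 3·6 = 5
h_5 = 6·5 + 3·0 = 4
h_6 = 6·4 + 3·5 = 0
h_7 = 6·0 + 3·4 = 12
h_8 = 6·12 + 3·0 = 7
h_9 = 6·7 + 3·12 = 0
h_10 = 6·0 + 3·7 = 8
h_11 = 6·8 + 3·0 = 9
h_12 = 6·9 + 3·8 = 0
h_13 = 6·0 + 3·9 = 1
(h_12, h_13) = (0, 1) = (h_0, h_1), so the sequence has period 12.
58 ≡ 10 (mod 12), hence h_58 = h_10 = 8.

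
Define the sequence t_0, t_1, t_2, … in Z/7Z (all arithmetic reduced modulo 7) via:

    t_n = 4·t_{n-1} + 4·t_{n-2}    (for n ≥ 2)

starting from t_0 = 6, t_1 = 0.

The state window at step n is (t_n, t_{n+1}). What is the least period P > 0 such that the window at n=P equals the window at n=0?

6

n=0: window = (6, 0)
n=1: window = (0, 3)
n=2: window = (3, 5)
n=3: window = (5, 4)
n=4: window = (4, 1)
n=5: window = (1, 6)
n=6: window = (6, 0)
window at n=6 equals window at n=0 → period = 6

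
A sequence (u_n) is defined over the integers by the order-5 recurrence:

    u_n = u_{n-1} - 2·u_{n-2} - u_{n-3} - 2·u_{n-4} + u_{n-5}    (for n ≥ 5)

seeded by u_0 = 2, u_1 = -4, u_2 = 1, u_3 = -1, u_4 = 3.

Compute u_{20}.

u_5 = 1·3 + -2·-1 + -1·1 + -2·-4 + 1·2 = 14
u_6 = 1·14 + -2·3 + -1·-1 + -2·1 + 1·-4 = 3
u_7 = 1·3 + -2·14 + -1·3 + -2·-1 + 1·1 = -25
u_8 = 1·-25 + -2·3 + -1·14 + -2·3 + 1·-1 = -52
u_9 = 1·-52 + -2·-25 + -1·3 + -2·14 + 1·3 = -30
u_10 = 1·-30 + -2·-52 + -1·-25 + -2·3 + 1·14 = 107
u_11 = 1·107 + -2·-30 + -1·-52 + -2·-25 + 1·3 = 272
u_12 = 1·272 + -2·107 + -1·-30 + -2·-52 + 1·-25 = 167
u_13 = 1·167 + -2·272 + -1·107 + -2·-30 + 1·-52 = -476
u_14 = 1·-476 + -2·167 + -1·272 + -2·107 + 1·-30 = -1326
u_15 = 1·-1326 + -2·-476 + -1·167 + -2·272 + 1·107 = -978
u_16 = 1·-978 + -2·-1326 + -1·-476 + -2·167 + 1·272 = 2088
u_17 = 1·2088 + -2·-978 + -1·-1326 + -2·-476 + 1·167 = 6489
u_18 = 1·6489 + -2·2088 + -1·-978 + -2·-1326 + 1·-476 = 5467
u_19 = 1·5467 + -2·6489 + -1·2088 + -2·-978 + 1·-1326 = -8969
u_20 = 1·-8969 + -2·5467 + -1·6489 + -2·2088 + 1·-978 = -31546

-31546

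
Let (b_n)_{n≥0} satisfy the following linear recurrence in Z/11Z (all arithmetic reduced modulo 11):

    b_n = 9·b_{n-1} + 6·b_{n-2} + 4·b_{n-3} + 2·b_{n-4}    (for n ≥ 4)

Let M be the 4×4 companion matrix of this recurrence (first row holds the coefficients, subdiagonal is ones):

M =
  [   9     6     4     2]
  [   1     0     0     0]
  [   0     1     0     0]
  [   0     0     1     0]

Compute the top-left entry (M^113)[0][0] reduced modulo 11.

5

(M^113)[0][0] is the top entry after applying M 113 times to the unit state (1, 0, 0, 0). Equivalently it is h_{116} for the auxiliary sequence (h_n) obeying the same recurrence with h_3 = 1 and h_i = 0 for 0 ≤ i < 3:
h_4 = 9·1 + 6·0 + 4·0 + 2·0 = 9
h_5 = 9·9 + 6·1 + 4·0 + 2·0 = 10
h_6 = 9·10 + 6·9 + 4·1 + 2·0 = 5
h_7 = 9·5 + 6·10 + 4·9 + 2·1 = 0
h_8 = 9·0 + 6·5 + 4·10 + 2·9 = 0
h_9 = 9·0 + 6·0 + 4·5 + 2·10 = 7
h_10 = 9·7 + 6·0 + 4·0 + 2·5 = 7
h_11 = 9·7 + 6·7 + 4·0 + 2·0 = 6
h_12 = 9·6 + 6·7 + 4·7 + 2·0 = 3
h_13 = 9·3 + 6·6 + 4·7 + 2·7 = 6
h_14 = 9·6 + 6·3 + 4·6 + 2·7 = 0
h_15 = 9·0 + 6·6 + 4·3 + 2·6 = 5
h_16 = 9·5 + 6·0 + 4·6 + 2·3 = 9
h_17 = 9·9 + 6·5 + 4·0 + 2·6 = 2
h_18 = 9·2 + 6·9 + 4·5 + 2·0 = 4
h_19 = 9·4 + 6·2 + 4·9 + 2·5 = 6
h_20 = 9·6 + 6·4 + 4·2 + 2·9 = 5
h_21 = 9·5 + 6·6 + 4·4 + 2·2 = 2
h_22 = 9·2 + 6·5 + 4·6 + 2·4 = 3
h_23 = 9·3 + 6·2 + 4·5 + 2·6 = 5
h_24 = 9·5 + 6·3 + 4·2 + 2·5 = 4
h_25 = 9·4 + 6·5 + 4·3 + 2·2 = 5
h_26 = 9·5 + 6·4 + 4·5 + 2·3 = 7
h_27 = 9·7 + 6·5 + 4·4 + 2·5 = 9
h_28 = 9·9 + 6·7 + 4·5 + 2·4 = 8
h_29 = 9·8 + 6·9 + 4·7 + 2·5 = 10
h_30 = 9·10 + 6·8 + 4·9 + 2·7 = 1
h_31 = 9·1 + 6·10 + 4·8 + 2·9 = 9
h_32 = 9·9 + 6·1 + 4·10 + 2·8 = 0
h_33 = 9·0 + 6·9 + 4·1 + 2·10 = 1
h_34 = 9·1 + 6·0 + 4·9 + 2·1 = 3
h_35 = 9·3 + 6·1 + 4·0 + 2·9 = 7
h_36 = 9·7 + 6·3 + 4·1 + 2·0 = 8
h_37 = 9·8 + 6·7 + 4·3 + 2·1 = 7
h_38 = 9·7 + 6·8 + 4·7 + 2·3 = 2
h_39 = 9·2 + 6·7 + 4·8 + 2·7 = 7
h_40 = 9·7 + 6·2 + 4·7 + 2·8 = 9
h_41 = 9·9 + 6·7 + 4·2 + 2·7 = 2
h_42 = 9·2 + 6·9 + 4·7 + 2·2 = 5
h_43 = 9·5 + 6·2 + 4·9 + 2·7 = 8
h_44 = 9·8 + 6·5 + 4·2 + 2·9 = 7
h_45 = 9·7 + 6·8 + 4·5 + 2·2 = 3
h_46 = 9·3 + 6·7 + 4·8 + 2·5 = 1
h_47 = 9·1 + 6·3 + 4·7 + 2·8 = 5
h_48 = 9·5 + 6·1 + 4·3 + 2·7 = 0
h_49 = 9·0 + 6·5 + 4·1 + 2·3 = 7
h_50 = 9·7 + 6·0 + 4·5 + 2·1 = 8
h_51 = 9·8 + 6·7 + 4·0 + 2·5 = 3
h_52 = 9·3 + 6·8 + 4·7 + 2·0 = 4
h_53 = 9·4 + 6·3 + 4·8 + 2·7 = 1
h_54 = 9·1 + 6·4 + 4·3 + 2·8 = 6
h_55 = 9·6 + 6·1 + 4·4 + 2·3 = 5
h_56 = 9·5 + 6·6 + 4·1 + 2·4 = 5
h_57 = 9·5 + 6·5 + 4·6 + 2·1 = 2
h_58 = 9·2 + 6·5 + 4·5 + 2·6 = 3
h_59 = 9·3 + 6·2 + 4·5 + 2·5 = 3
h_60 = 9·3 + 6·3 + 4·2 + 2·5 = 8
h_61 = 9·8 + 6·3 + 4·3 + 2·2 = 7
h_62 = 9·7 + 6·8 + 4·3 + 2·3 = 8
h_63 = 9·8 + 6·7 + 4·8 + 2·3 = 9
h_64 = 9·9 + 6·8 + 4·7 + 2·8 = 8
h_65 = 9·8 + 6·9 + 4·8 + 2·7 = 7
h_66 = 9·7 + 6·8 + 4·9 + 2·8 = 9
h_67 = 9·9 + 6·7 + 4·8 + 2·9 = 8
h_68 = 9·8 + 6·9 + 4·7 + 2·8 = 5
h_69 = 9·5 + 6·8 + 4·9 + 2·7 = 0
h_70 = 9·0 + 6·5 + 4·8 + 2·9 = 3
h_71 = 9·3 + 6·0 + 4·5 + 2·8 = 8
h_72 = 9·8 + 6·3 + 4·0 + 2·5 = 1
h_73 = 9·1 + 6·8 + 4·3 + 2·0 = 3
h_74 = 9·3 + 6·1 + 4·8 + 2·3 = 5
h_75 = 9·5 + 6·3 + 4·1 + 2·8 = 6
h_76 = 9·6 + 6·5 + 4·3 + 2·1 = 10
h_77 = 9·10 + 6·6 + 4·5 + 2·3 = 9
h_78 = 9·9 + 6·10 + 4·6 + 2·5 = 10
h_79 = 9·10 + 6·9 + 4·10 + 2·6 = 9
h_80 = 9·9 + 6·10 + 4·9 + 2·10 = 10
h_81 = 9·10 + 6·9 + 4·10 + 2·9 = 4
h_82 = 9·4 + 6·10 + 4·9 + 2·10 = 9
h_83 = 9·9 + 6·4 + 4·10 + 2·9 = 9
h_84 = 9·9 + 6·9 + 4·4 + 2·10 = 6
h_85 = 9·6 + 6·9 + 4·9 + 2·4 = 9
h_86 = 9·9 + 6·6 + 4·9 + 2·9 = 6
h_87 = 9·6 + 6·9 + 4·6 + 2·9 = 7
h_88 = 9·7 + 6·6 + 4·9 + 2·6 = 4
h_89 = 9·4 + 6·7 + 4·6 + 2·9 = 10
h_90 = 9·10 + 6·4 + 4·7 + 2·6 = 0
h_91 = 9·0 + 6·10 + 4·4 + 2·7 = 2
h_92 = 9·2 + 6·0 + 4·10 + 2·4 = 0
h_93 = 9·0 + 6·2 + 4·0 + 2·10 = 10
h_94 = 9·10 + 6·0 + 4·2 + 2·0 = 10
h_95 = 9·10 + 6·10 + 4·0 + 2·2 = 0
h_96 = 9·0 + 6·10 + 4·10 + 2·0 = 1
h_97 = 9·1 + 6·0 + 4·10 + 2·10 = 3
h_98 = 9·3 + 6·1 + 4·0 + 2·10 = 9
h_99 = 9·9 + 6·3 + 4·1 + 2·0 = 4
h_100 = 9·4 + 6·9 + 4·3 + 2·1 = 5
h_101 = 9·5 + 6·4 + 4·9 + 2·3 = 1
h_102 = 9·1 + 6·5 + 4·4 + 2·9 = 7
h_103 = 9·7 + 6·1 + 4·5 + 2·4 = 9
h_104 = 9·9 + 6·7 + 4·1 + 2·5 = 5
h_105 = 9·5 + 6·9 + 4·7 + 2·1 = 8
h_106 = 9·8 + 6·5 + 4·9 + 2·7 = 9
h_107 = 9·9 + 6·8 + 4·5 + 2·9 = 2
h_108 = 9·2 + 6·9 + 4·8 + 2·5 = 4
h_109 = 9·4 + 6·2 + 4·9 + 2·8 = 1
h_110 = 9·1 + 6·4 + 4·2 + 2·9 = 4
h_111 = 9·4 + 6·1 + 4·4 + 2·2 = 7
h_112 = 9·7 + 6·4 + 4·1 + 2·4 = 0
h_113 = 9·0 + 6·7 + 4·4 + 2·1 = 5
h_114 = 9·5 + 6·0 + 4·7 + 2·4 = 4
h_115 = 9·4 + 6·5 + 4·0 + 2·7 = 3
h_116 = 9·3 + 6·4 + 4·5 + 2·0 = 5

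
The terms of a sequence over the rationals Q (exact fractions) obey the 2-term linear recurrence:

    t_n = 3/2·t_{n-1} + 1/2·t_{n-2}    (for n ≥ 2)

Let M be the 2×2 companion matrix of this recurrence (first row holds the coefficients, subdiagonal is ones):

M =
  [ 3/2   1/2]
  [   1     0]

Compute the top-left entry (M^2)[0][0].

(M^2)[0][0] is the top entry after applying M 2 times to the unit state (1, 0). Equivalently it is h_{3} for the auxiliary sequence (h_n) obeying the same recurrence with h_1 = 1 and h_i = 0 for 0 ≤ i < 1:
h_2 = 3/2·1 + 1/2·0 = 3/2
h_3 = 3/2·3/2 + 1/2·1 = 11/4

11/4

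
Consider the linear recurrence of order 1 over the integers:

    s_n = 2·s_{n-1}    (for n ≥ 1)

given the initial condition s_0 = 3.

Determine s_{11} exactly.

6144

s_1 = 2·3 = 6
s_2 = 2·6 = 12
s_3 = 2·12 = 24
s_4 = 2·24 = 48
s_5 = 2·48 = 96
s_6 = 2·96 = 192
s_7 = 2·192 = 384
s_8 = 2·384 = 768
s_9 = 2·768 = 1536
s_10 = 2·1536 = 3072
s_11 = 2·3072 = 6144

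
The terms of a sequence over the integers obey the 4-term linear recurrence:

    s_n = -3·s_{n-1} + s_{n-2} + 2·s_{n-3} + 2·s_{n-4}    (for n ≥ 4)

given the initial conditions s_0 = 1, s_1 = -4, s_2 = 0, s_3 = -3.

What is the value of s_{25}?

s_4 = -3·-3 + 1·0 + 2·-4 + 2·1 = 3
s_5 = -3·3 + 1·-3 + 2·0 + 2·-4 = -20
s_6 = -3·-20 + 1·3 + 2·-3 + 2·0 = 57
s_7 = -3·57 + 1·-20 + 2·3 + 2·-3 = -191
s_8 = -3·-191 + 1·57 + 2·-20 + 2·3 = 596
s_9 = -3·596 + 1·-191 + 2·57 + 2·-20 = -1905
s_10 = -3·-1905 + 1·596 + 2·-191 + 2·57 = 6043
s_11 = -3·6043 + 1·-1905 + 2·596 + 2·-191 = -19224
s_12 = -3·-19224 + 1·6043 + 2·-1905 + 2·596 = 61097
s_13 = -3·61097 + 1·-19224 + 2·6043 + 2·-1905 = -194239
s_14 = -3·-194239 + 1·61097 + 2·-19224 + 2·6043 = 617452
s_15 = -3·617452 + 1·-194239 + 2·61097 + 2·-19224 = -1962849
s_16 = -3·-1962849 + 1·617452 + 2·-194239 + 2·61097 = 6239715
s_17 = -3·6239715 + 1·-1962849 + 2·617452 + 2·-194239 = -19835568
s_18 = -3·-19835568 + 1·6239715 + 2·-1962849 + 2·617452 = 63055625
s_19 = -3·63055625 + 1·-19835568 + 2·6239715 + 2·-1962849 = -200448711
s_20 = -3·-200448711 + 1·63055625 + 2·-19835568 + 2·6239715 = 637210052
s_21 = -3·637210052 + 1·-200448711 + 2·63055625 + 2·-19835568 = -2025638753
s_22 = -3·-2025638753 + 1·637210052 + 2·-200448711 + 2·63055625 = 6439340139
s_23 = -3·6439340139 + 1·-2025638753 + 2·637210052 + 2·-200448711 = -20470136488
s_24 = -3·-20470136488 + 1·6439340139 + 2·-2025638753 + 2·637210052 = 65072892201
s_25 = -3·65072892201 + 1·-20470136488 + 2·6439340139 + 2·-2025638753 = -206861410319

-206861410319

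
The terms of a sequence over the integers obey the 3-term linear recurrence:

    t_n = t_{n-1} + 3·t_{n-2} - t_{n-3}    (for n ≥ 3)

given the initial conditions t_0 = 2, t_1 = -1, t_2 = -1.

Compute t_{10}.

t_3 = 1·-1 + 3·-1 + -1·2 = -6
t_4 = 1·-6 + 3·-1 + -1·-1 = -8
t_5 = 1·-8 + 3·-6 + -1·-1 = -25
t_6 = 1·-25 + 3·-8 + -1·-6 = -43
t_7 = 1·-43 + 3·-25 + -1·-8 = -110
t_8 = 1·-110 + 3·-43 + -1·-25 = -214
t_9 = 1·-214 + 3·-110 + -1·-43 = -501
t_10 = 1·-501 + 3·-214 + -1·-110 = -1033

-1033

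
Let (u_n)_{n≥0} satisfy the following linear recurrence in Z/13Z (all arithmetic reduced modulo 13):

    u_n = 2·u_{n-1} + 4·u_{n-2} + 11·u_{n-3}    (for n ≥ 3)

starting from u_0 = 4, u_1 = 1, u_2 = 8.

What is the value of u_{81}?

u_3 = 2·8 + 4·1 + 11·4 = 12
u_4 = 2·12 + 4·8 + 11·1 = 2
u_5 = 2·2 + 4·12 + 11·8 = 10
u_6 = 2·10 + 4·2 + 11·12 = 4
u_7 = 2·4 + 4·10 + 11·2 = 5
u_8 = 2·5 + 4·4 + 11·10 = 6
u_9 = 2·6 + 4·5 + 11·4 = 11
u_10 = 2·11 + 4·6 + 11·5 = 10
u_11 = 2·10 + 4·11 + 11·6 = 0
u_12 = 2·0 + 4·10 + 11·11 = 5
u_13 = 2·5 + 4·0 + 11·10 = 3
u_14 = 2·3 + 4·5 + 11·0 = 0
u_15 = 2·0 + 4·3 + 11·5 = 2
u_16 = 2·2 + 4·0 + 11·3 = 11
u_17 = 2·11 + 4·2 + 11·0 = 4
u_18 = 2·4 + 4·11 + 11·2 = 9
u_19 = 2·9 + 4·4 + 11·11 = 12
u_20 = 2·12 + 4·9 + 11·4 = 0
u_21 = 2·0 + 4·12 + 11·9 = 4
u_22 = 2·4 + 4·0 + 11·12 = 10
u_23 = 2·10 + 4·4 + 11·0 = 10
u_24 = 2·10 + 4·10 + 11·4 = 0
u_25 = 2·0 + 4·10 + 11·10 = 7
u_26 = 2·7 + 4·0 + 11·10 = 7
u_27 = 2·7 + 4·7 + 11·0 = 3
u_28 = 2·3 + 4·7 + 11·7 = 7
u_29 = 2·7 + 4·3 + 11·7 = 12
u_30 = 2·12 + 4·7 + 11·3 = 7
u_31 = 2·7 + 4·12 + 11·7 = 9
u_32 = 2·9 + 4·7 + 11·12 = 9
u_33 = 2·9 + 4·9 + 11·7 = 1
u_34 = 2·1 + 4·9 + 11·9 = 7
u_35 = 2·7 + 4·1 + 11·9 = 0
u_36 = 2·0 + 4·7 + 11·1 = 0
u_37 = 2·0 + 4·0 + 11·7 = 12
u_38 = 2·12 + 4·0 + 11·0 = 11
u_39 = 2·11 + 4·12 + 11·0 = 5
u_40 = 2·5 + 4·11 + 11·12 = 4
u_41 = 2·4 + 4·5 + 11·11 = 6
u_42 = 2·6 + 4·4 + 11·5 = 5
u_43 = 2·5 + 4·6 + 11·4 = 0
u_44 = 2·0 + 4·5 + 11·6 = 8
u_45 = 2·8 + 4·0 + 11·5 = 6
u_46 = 2·6 + 4·8 + 11·0 = 5
u_47 = 2·5 + 4·6 + 11·8 = 5
u_48 = 2·5 + 4·5 + 11·6 = 5
u_49 = 2·5 + 4·5 + 11·5 = 7
u_50 = 2·7 + 4·5 + 11·5 = 11
u_51 = 2·11 + 4·7 + 11·5 = 1
u_52 = 2·1 + 4·11 + 11·7 = 6
u_53 = 2·6 + 4·1 + 11·11 = 7
u_54 = 2·7 + 4·6 + 11·1 = 10
u_55 = 2·10 + 4·7 + 11·6 = 10
u_56 = 2·10 + 4·10 + 11·7 = 7
u_57 = 2·7 + 4·10 + 11·10 = 8
u_58 = 2·8 + 4·7 + 11·10 = 11
u_59 = 2·11 + 4·8 + 11·7 = 1
u_60 = 2·1 + 4·11 + 11·8 = 4
u_61 = 2·4 + 4·1 + 11·11 = 3
u_62 = 2·3 + 4·4 + 11·1 = 7
u_63 = 2·7 + 4·3 + 11·4 = 5
u_64 = 2·5 + 4·7 + 11·3 = 6
u_65 = 2·6 + 4·5 + 11·7 = 5
u_66 = 2·5 + 4·6 + 11·5 = 11
u_67 = 2·11 + 4·5 + 11·6 = 4
u_68 = 2·4 + 4·11 + 11·5 = 3
u_69 = 2·3 + 4·4 + 11·11 = 0
u_70 = 2·0 + 4·3 + 11·4 = 4
u_71 = 2·4 + 4·0 + 11·3 = 2
u_72 = 2·2 + 4·4 + 11·0 = 7
u_73 = 2·7 + 4·2 + 11·4 = 1
u_74 = 2·1 + 4·7 + 11·2 = 0
u_75 = 2·0 + 4·1 + 11·7 = 3
u_76 = 2·3 + 4·0 + 11·1 = 4
u_77 = 2·4 + 4·3 + 11·0 = 7
u_78 = 2·7 + 4·4 + 11·3 = 11
u_79 = 2·11 + 4·7 + 11·4 = 3
u_80 = 2·3 + 4·11 + 11·7 = 10
u_81 = 2·10 + 4·3 + 11·11 = 10

10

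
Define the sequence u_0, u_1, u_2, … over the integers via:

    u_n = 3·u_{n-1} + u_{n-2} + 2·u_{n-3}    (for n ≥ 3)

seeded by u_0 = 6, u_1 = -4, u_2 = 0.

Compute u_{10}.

28400

u_3 = 3·0 + 1·-4 + 2·6 = 8
u_4 = 3·8 + 1·0 + 2·-4 = 16
u_5 = 3·16 + 1·8 + 2·0 = 56
u_6 = 3·56 + 1·16 + 2·8 = 200
u_7 = 3·200 + 1·56 + 2·16 = 688
u_8 = 3·688 + 1·200 + 2·56 = 2376
u_9 = 3·2376 + 1·688 + 2·200 = 8216
u_10 = 3·8216 + 1·2376 + 2·688 = 28400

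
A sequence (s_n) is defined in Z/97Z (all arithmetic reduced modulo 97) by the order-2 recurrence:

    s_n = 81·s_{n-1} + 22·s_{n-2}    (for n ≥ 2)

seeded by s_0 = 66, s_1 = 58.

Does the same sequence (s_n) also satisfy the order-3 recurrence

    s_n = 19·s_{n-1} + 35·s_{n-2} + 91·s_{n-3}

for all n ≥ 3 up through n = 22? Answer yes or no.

no

Terms s_0..s_22: 66, 58, 39, 70, 29, 9, 9, 54, 13, 10, 29, 47, 80, 45, 70, 64, 31, 39, 58, 27, 68, 88, 88
n=3: candidate gives 47, actual s_3 = 70 ✗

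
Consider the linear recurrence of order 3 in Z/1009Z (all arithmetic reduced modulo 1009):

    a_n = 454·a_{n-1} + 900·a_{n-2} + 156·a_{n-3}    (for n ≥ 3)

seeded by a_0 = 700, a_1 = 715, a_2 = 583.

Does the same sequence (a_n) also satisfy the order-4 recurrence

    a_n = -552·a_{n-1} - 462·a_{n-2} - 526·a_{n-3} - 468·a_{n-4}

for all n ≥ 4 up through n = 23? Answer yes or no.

Terms a_0..a_23: 700, 715, 583, 310, 50, 147, 676, 17, 353, 516, 675, 556, 32, 702, 374, 397, 770, 402, 79, 169, 666, 630, 657, 534
n=4: candidate gives 50, actual a_4 = 50 ✓
n=5: candidate gives 147, actual a_5 = 147 ✓
n=6: candidate gives 676, actual a_6 = 676 ✓
n=7: candidate gives 17, actual a_7 = 17 ✓
n=8: candidate gives 353, actual a_8 = 353 ✓
n=9: candidate gives 516, actual a_9 = 516 ✓
n=10: candidate gives 675, actual a_10 = 675 ✓
n=11: candidate gives 556, actual a_11 = 556 ✓
n=12: candidate gives 32, actual a_12 = 32 ✓
n=13: candidate gives 702, actual a_13 = 702 ✓
n=14: candidate gives 374, actual a_14 = 374 ✓
n=15: candidate gives 397, actual a_15 = 397 ✓
n=16: candidate gives 770, actual a_16 = 770 ✓
n=17: candidate gives 402, actual a_17 = 402 ✓
n=18: candidate gives 79, actual a_18 = 79 ✓
n=19: candidate gives 169, actual a_19 = 169 ✓
n=20: candidate gives 666, actual a_20 = 666 ✓
n=21: candidate gives 630, actual a_21 = 630 ✓
n=22: candidate gives 657, actual a_22 = 657 ✓
n=23: candidate gives 534, actual a_23 = 534 ✓

yes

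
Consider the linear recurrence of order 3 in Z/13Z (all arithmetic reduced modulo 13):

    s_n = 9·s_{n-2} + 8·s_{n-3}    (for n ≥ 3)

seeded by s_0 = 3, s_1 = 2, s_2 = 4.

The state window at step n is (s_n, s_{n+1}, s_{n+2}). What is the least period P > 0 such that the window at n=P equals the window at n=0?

56

n=0: window = (3, 2, 4)
n=1: window = (2, 4, 3)
n=2: window = (4, 3, 0)
n=3: window = (3, 0, 7)
n=4: window = (0, 7, 11)
n=5: window = (7, 11, 11)
n=6: window = (11, 11, 12)
n=7: window = (11, 12, 5)
n=8: window = (12, 5, 1)
n=9: window = (5, 1, 11)
n=10: window = (1, 11, 10)
n=11: window = (11, 10, 3)
n=12: window = (10, 3, 9)
n=13: window = (3, 9, 3)
n=14: window = (9, 3, 1)
n=15: window = (3, 1, 8)
n=16: window = (1, 8, 7)
n=17: window = (8, 7, 2)
n=18: window = (7, 2, 10)
n=19: window = (2, 10, 9)
n=20: window = (10, 9, 2)
n=21: window = (9, 2, 5)
n=22: window = (2, 5, 12)
n=23: window = (5, 12, 9)
n=24: window = (12, 9, 5)
n=25: window = (9, 5, 8)
n=26: window = (5, 8, 0)
n=27: window = (8, 0, 8)
n=28: window = (0, 8, 12)
n=29: window = (8, 12, 7)
n=30: window = (12, 7, 3)
n=31: window = (7, 3, 3)
n=32: window = (3, 3, 5)
n=33: window = (3, 5, 12)
n=34: window = (5, 12, 4)
n=35: window = (12, 4, 5)
n=36: window = (4, 5, 2)
n=37: window = (5, 2, 12)
n=38: window = (2, 12, 6)
n=39: window = (12, 6, 7)
n=40: window = (6, 7, 7)
…
n=54: window = (11, 2, 3)
n=55: window = (2, 3, 2)
n=56: window = (3, 2, 4)
window at n=56 equals window at n=0 → period = 56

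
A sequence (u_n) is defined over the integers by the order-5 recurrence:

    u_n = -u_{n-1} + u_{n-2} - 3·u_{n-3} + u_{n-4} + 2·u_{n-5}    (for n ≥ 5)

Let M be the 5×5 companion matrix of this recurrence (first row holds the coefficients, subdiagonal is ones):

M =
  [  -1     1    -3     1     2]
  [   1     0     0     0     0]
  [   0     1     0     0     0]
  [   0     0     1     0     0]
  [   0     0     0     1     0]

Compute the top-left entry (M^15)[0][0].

(M^15)[0][0] is the top entry after applying M 15 times to the unit state (1, 0, 0, 0, 0). Equivalently it is h_{19} for the auxiliary sequence (h_n) obeying the same recurrence with h_4 = 1 and h_i = 0 for 0 ≤ i < 4:
h_5 = -1·1 + 1·0 + -3·0 + 1·0 + 2·0 = -1
h_6 = -1·-1 + 1·1 + -3·0 + 1·0 + 2·0 = 2
h_7 = -1·2 + 1·-1 + -3·1 + 1·0 + 2·0 = -6
h_8 = -1·-6 + 1·2 + -3·-1 + 1·1 + 2·0 = 12
h_9 = -1·12 + 1·-6 + -3·2 + 1·-1 + 2·1 = -23
h_10 = -1·-23 + 1·12 + -3·-6 + 1·2 + 2·-1 = 53
h_11 = -1·53 + 1·-23 + -3·12 + 1·-6 + 2·2 = -114
h_12 = -1·-114 + 1·53 + -3·-23 + 1·12 + 2·-6 = 236
h_13 = -1·236 + 1·-114 + -3·53 + 1·-23 + 2·12 = -508
h_14 = -1·-508 + 1·236 + -3·-114 + 1·53 + 2·-23 = 1093
h_15 = -1·1093 + 1·-508 + -3·236 + 1·-114 + 2·53 = -2317
h_16 = -1·-2317 + 1·1093 + -3·-508 + 1·236 + 2·-114 = 4942
h_17 = -1·4942 + 1·-2317 + -3·1093 + 1·-508 + 2·236 = -10574
h_18 = -1·-10574 + 1·4942 + -3·-2317 + 1·1093 + 2·-508 = 22544
h_19 = -1·22544 + 1·-10574 + -3·4942 + 1·-2317 + 2·1093 = -48075

-48075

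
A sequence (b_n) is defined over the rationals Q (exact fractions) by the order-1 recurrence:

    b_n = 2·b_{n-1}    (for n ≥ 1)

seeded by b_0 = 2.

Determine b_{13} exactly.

b_1 = 2·2 = 4
b_2 = 2·4 = 8
b_3 = 2·8 = 16
b_4 = 2·16 = 32
b_5 = 2·32 = 64
b_6 = 2·64 = 128
b_7 = 2·128 = 256
b_8 = 2·256 = 512
b_9 = 2·512 = 1024
b_10 = 2·1024 = 2048
b_11 = 2·2048 = 4096
b_12 = 2·4096 = 8192
b_13 = 2·8192 = 16384

16384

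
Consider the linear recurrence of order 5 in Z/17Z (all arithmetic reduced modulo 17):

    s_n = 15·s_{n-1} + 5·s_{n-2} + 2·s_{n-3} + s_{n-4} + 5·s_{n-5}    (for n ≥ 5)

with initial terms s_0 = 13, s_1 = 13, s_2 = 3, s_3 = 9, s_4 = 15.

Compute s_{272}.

14

s_5 = 15·15 + 5·9 + 2·3 + 1·13 + 5·13 = 14
s_6 = 15·14 + 5·15 + 2·9 + 1·3 + 5·13 = 14
s_7 = 15·14 + 5·14 + 2·15 + 1·9 + 5·3 = 11
s_8 = 15·11 + 5·14 + 2·14 + 1·15 + 5·9 = 0
s_9 = 15·0 + 5·11 + 2·14 + 1·14 + 5·15 = 2
s_10 = 15·2 + 5·0 + 2·11 + 1·14 + 5·14 = 0
Continuing the recurrence:
  s_11 = 6;  s_12 = 13;  s_13 = 6;  s_14 = 7;  s_15 = 14;  s_16 = 11
  s_17 = 14;  s_18 = 7;  s_19 = 8;  s_20 = 9;  s_21 = 3;  s_22 = 13
  s_23 = 16;  s_24 = 3;  s_25 = 12;  s_26 = 0;  s_27 = 11;  s_28 = 0
  s_29 = 14;  s_30 = 3;  s_31 = 7;  s_32 = 16;  s_33 = 6;  s_34 = 2
  s_35 = 12;  s_36 = 15;  s_37 = 1;  s_38 = 10;  s_39 = 3;  s_40 = 2
  s_41 = 5;  s_42 = 4;  s_43 = 6;  s_44 = 1;  s_45 = 0;  s_46 = 12
  s_47 = 4;  s_48 = 15;  s_49 = 2;  s_50 = 6;  s_51 = 7;  s_52 = 4
  s_53 = 14;  s_54 = 5;  s_55 = 3;  s_56 = 1;  s_57 = 6;  s_58 = 6
  s_59 = 14;  s_60 = 13;  s_61 = 16;  s_62 = 12;  s_63 = 7;  s_64 = 8
  s_65 = 5;  s_66 = 0;  s_67 = 6;  s_68 = 7;  s_69 = 10;  s_70 = 1
  s_71 = 0;  s_72 = 11;  s_73 = 8;  s_74 = 5;  s_75 = 6;  s_76 = 6
  s_77 = 6;  s_78 = 7;  s_79 = 8;  s_80 = 16;  s_81 = 7;  s_82 = 0
  s_83 = 8;  s_84 = 3;  s_85 = 2;  s_86 = 11;  s_87 = 2;  s_88 = 13
  s_89 = 6;  s_90 = 10;  s_91 = 8;  s_92 = 1;  s_93 = 10;  s_94 = 7
  s_95 = 11;  s_96 = 6;  s_97 = 4;  s_98 = 16;  s_99 = 12;  s_100 = 6
  s_101 = 12;  s_102 = 15;  s_103 = 15;  s_104 = 16;  s_105 = 13;  s_106 = 6
  s_107 = 5;  s_108 = 1;  s_109 = 9;  s_110 = 0;  s_111 = 14;  s_112 = 16
  s_113 = 1;  s_114 = 15;  s_115 = 4;  s_116 = 2;  s_117 = 8;  s_118 = 5
  s_119 = 11;  s_120 = 7;  s_121 = 1;  s_122 = 15;  s_123 = 8;  s_124 = 4
  s_125 = 13;  s_126 = 13;  s_127 = 11;  s_128 = 11;  s_129 = 7;  s_130 = 5
  s_131 = 4;  s_132 = 12;  s_133 = 0;  s_134 = 6;  s_135 = 7;  s_136 = 14
  s_137 = 11;  s_138 = 0;  s_139 = 1;  s_140 = 1;  s_141 = 16;  s_142 = 13
  s_143 = 6;  s_144 = 6;  s_145 = 14;  s_146 = 5;  s_147 = 7;  s_148 = 7
  s_149 = 7;  s_150 = 8;  s_151 = 14;  s_152 = 0;  s_153 = 9;  s_154 = 2
  s_155 = 10;  s_156 = 10;  s_157 = 9;  s_158 = 14;  s_159 = 6;  s_160 = 0
  s_161 = 15;  s_162 = 7;  s_163 = 1;  s_164 = 8;  s_165 = 1;  s_166 = 3
  s_167 = 0;  s_168 = 13;  s_169 = 4;  s_170 = 14;  s_171 = 16;  s_172 = 8
  s_173 = 8;  s_174 = 5;  s_175 = 13;  s_176 = 1;  s_177 = 2;  s_178 = 4
  s_179 = 8;  s_180 = 6;  s_181 = 9;  s_182 = 8;  s_183 = 1;  s_184 = 0
  s_185 = 9;  s_186 = 3;  s_187 = 12;  s_188 = 14;  s_189 = 13;  s_190 = 14
  s_191 = 7;  s_192 = 3;  s_193 = 4;  s_194 = 15;  s_195 = 5;  s_196 = 9
  s_197 = 5;  s_198 = 12;  s_199 = 14;  s_200 = 8;  s_201 = 9;  s_202 = 2
  s_203 = 12;  s_204 = 14;  s_205 = 0;  s_206 = 5;  s_207 = 6;  s_208 = 2
  s_209 = 4;  s_210 = 2;  s_211 = 0;  s_212 = 16;  s_213 = 3;  s_214 = 11
  s_215 = 1;  s_216 = 7;  s_217 = 11;  s_218 = 7;  s_219 = 9;  s_220 = 0
  s_221 = 3;  s_222 = 6;  s_223 = 13;  s_224 = 4;  s_225 = 4;  s_226 = 8
  s_227 = 4;  s_228 = 7;  s_229 = 12;  s_230 = 13;  s_231 = 7;  s_232 = 0
  s_233 = 6;  s_234 = 7;  s_235 = 3;  s_236 = 8;  s_237 = 2;  s_238 = 11
  s_239 = 8;  s_240 = 15;  s_241 = 6;  s_242 = 15;  s_243 = 8;  s_244 = 7
  s_245 = 1;  s_246 = 9;  s_247 = 16;  s_248 = 11;  s_249 = 10;  s_250 = 13
  s_251 = 5;  s_252 = 13;  s_253 = 5;  s_254 = 9;  s_255 = 1;  s_256 = 6
  s_257 = 13;  s_258 = 6;  s_259 = 9;  s_260 = 15;  s_261 = 2;  s_262 = 7
  s_263 = 14;  s_264 = 3;  s_265 = 2;  s_266 = 5;  s_267 = 4;  s_268 = 9
  s_269 = 12;  s_270 = 10
s_271 = 15·10 + 5·12 + 2·9 + 1·4 + 5·5 = 2
s_272 = 15·2 + 5·10 + 2·12 + 1·9 + 5·4 = 14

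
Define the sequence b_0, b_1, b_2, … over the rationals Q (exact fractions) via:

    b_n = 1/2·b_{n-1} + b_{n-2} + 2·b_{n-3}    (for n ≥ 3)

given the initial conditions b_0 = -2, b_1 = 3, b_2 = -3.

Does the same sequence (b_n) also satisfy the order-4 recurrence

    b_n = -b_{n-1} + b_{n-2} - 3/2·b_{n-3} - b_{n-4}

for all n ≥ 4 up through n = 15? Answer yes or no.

no

Terms b_0..b_15: -2, 3, -3, -5/2, 7/4, -61/8, -113/16, -245/32, -1673/64, -4461/128, -15073/256, -59685/512, -191353/1024, -671261/2048, -2391633/4096, -8138325/8192
n=4: candidate gives -3, actual b_4 = 7/4 ✗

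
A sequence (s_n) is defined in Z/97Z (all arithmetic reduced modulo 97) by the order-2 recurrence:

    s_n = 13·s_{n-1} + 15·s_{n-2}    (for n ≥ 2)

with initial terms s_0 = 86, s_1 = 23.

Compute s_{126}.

s_2 = 13·23 + 15·86 = 37
s_3 = 13·37 + 15·23 = 50
s_4 = 13·50 + 15·37 = 41
s_5 = 13·41 + 15·50 = 22
s_6 = 13·22 + 15·41 = 28
s_7 = 13·28 + 15·22 = 15
s_8 = 13·15 + 15·28 = 33
s_9 = 13·33 + 15·15 = 72
s_10 = 13·72 + 15·33 = 73
s_11 = 13·73 + 15·72 = 89
s_12 = 13·89 + 15·73 = 21
s_13 = 13·21 + 15·89 = 56
s_14 = 13·56 + 15·21 = 73
s_15 = 13·73 + 15·56 = 43
s_16 = 13·43 + 15·73 = 5
s_17 = 13·5 + 15·43 = 31
s_18 = 13·31 + 15·5 = 90
s_19 = 13·90 + 15·31 = 83
s_20 = 13·83 + 15·90 = 4
s_21 = 13·4 + 15·83 = 36
s_22 = 13·36 + 15·4 = 43
s_23 = 13·43 + 15·36 = 32
s_24 = 13·32 + 15·43 = 91
s_25 = 13·91 + 15·32 = 14
s_26 = 13·14 + 15·91 = 92
s_27 = 13·92 + 15·14 = 48
s_28 = 13·48 + 15·92 = 64
s_29 = 13·64 + 15·48 = 0
s_30 = 13·0 + 15·64 = 87
s_31 = 13·87 + 15·0 = 64
s_32 = 13·64 + 15·87 = 3
s_33 = 13·3 + 15·64 = 29
s_34 = 13·29 + 15·3 = 34
s_35 = 13·34 + 15·29 = 4
s_36 = 13·4 + 15·34 = 77
s_37 = 13·77 + 15·4 = 91
s_38 = 13·91 + 15·77 = 10
s_39 = 13·10 + 15·91 = 40
s_40 = 13·40 + 15·10 = 88
s_41 = 13·88 + 15·40 = 95
s_42 = 13·95 + 15·88 = 33
s_43 = 13·33 + 15·95 = 11
s_44 = 13·11 + 15·33 = 56
s_45 = 13·56 + 15·11 = 20
s_46 = 13·20 + 15·56 = 33
s_47 = 13·33 + 15·20 = 50
s_48 = 13·50 + 15·33 = 78
s_49 = 13·78 + 15·50 = 18
s_50 = 13·18 + 15·78 = 46
s_51 = 13·46 + 15·18 = 92
s_52 = 13·92 + 15·46 = 43
s_53 = 13·43 + 15·92 = 96
s_54 = 13·96 + 15·43 = 50
s_55 = 13·50 + 15·96 = 53
s_56 = 13·53 + 15·50 = 81
s_57 = 13·81 + 15·53 = 5
s_58 = 13·5 + 15·81 = 19
s_59 = 13·19 + 15·5 = 31
s_60 = 13·31 + 15·19 = 9
s_61 = 13·9 + 15·31 = 0
s_62 = 13·0 + 15·9 = 38
s_63 = 13·38 + 15·0 = 9
s_64 = 13·9 + 15·38 = 8
s_65 = 13·8 + 15·9 = 45
s_66 = 13·45 + 15·8 = 26
s_67 = 13·26 + 15·45 = 43
s_68 = 13·43 + 15·26 = 76
s_69 = 13·76 + 15·43 = 81
s_70 = 13·81 + 15·76 = 59
s_71 = 13·59 + 15·81 = 42
s_72 = 13·42 + 15·59 = 73
s_73 = 13·73 + 15·42 = 27
s_74 = 13·27 + 15·73 = 88
s_75 = 13·88 + 15·27 = 94
s_76 = 13·94 + 15·88 = 20
s_77 = 13·20 + 15·94 = 21
s_78 = 13·21 + 15·20 = 88
s_79 = 13·88 + 15·21 = 4
s_80 = 13·4 + 15·88 = 14
s_81 = 13·14 + 15·4 = 48
s_82 = 13·48 + 15·14 = 58
s_83 = 13·58 + 15·48 = 19
s_84 = 13·19 + 15·58 = 50
s_85 = 13·50 + 15·19 = 62
s_86 = 13·62 + 15·50 = 4
s_87 = 13·4 + 15·62 = 12
s_88 = 13·12 + 15·4 = 22
s_89 = 13·22 + 15·12 = 78
s_90 = 13·78 + 15·22 = 83
s_91 = 13·83 + 15·78 = 18
s_92 = 13·18 + 15·83 = 24
s_93 = 13·24 + 15·18 = 0
s_94 = 13·0 + 15·24 = 69
s_95 = 13·69 + 15·0 = 24
s_96 = 13·24 + 15·69 = 86
s_97 = 13·86 + 15·24 = 23
s_98 = 13·23 + 15·86 = 37
s_99 = 13·37 + 15·23 = 50
s_100 = 13·50 + 15·37 = 41
s_101 = 13·41 + 15·50 = 22
s_102 = 13·22 + 15·41 = 28
s_103 = 13·28 + 15·22 = 15
s_104 = 13·15 + 15·28 = 33
s_105 = 13·33 + 15·15 = 72
s_106 = 13·72 + 15·33 = 73
s_107 = 13·73 + 15·72 = 89
s_108 = 13·89 + 15·73 = 21
s_109 = 13·21 + 15·89 = 56
s_110 = 13·56 + 15·21 = 73
s_111 = 13·73 + 15·56 = 43
s_112 = 13·43 + 15·73 = 5
s_113 = 13·5 + 15·43 = 31
s_114 = 13·31 + 15·5 = 90
s_115 = 13·90 + 15·31 = 83
s_116 = 13·83 + 15·90 = 4
s_117 = 13·4 + 15·83 = 36
s_118 = 13·36 + 15·4 = 43
s_119 = 13·43 + 15·36 = 32
s_120 = 13·32 + 15·43 = 91
s_121 = 13·91 + 15·32 = 14
s_122 = 13·14 + 15·91 = 92
s_123 = 13·92 + 15·14 = 48
s_124 = 13·48 + 15·92 = 64
s_125 = 13·64 + 15·48 = 0
s_126 = 13·0 + 15·64 = 87

87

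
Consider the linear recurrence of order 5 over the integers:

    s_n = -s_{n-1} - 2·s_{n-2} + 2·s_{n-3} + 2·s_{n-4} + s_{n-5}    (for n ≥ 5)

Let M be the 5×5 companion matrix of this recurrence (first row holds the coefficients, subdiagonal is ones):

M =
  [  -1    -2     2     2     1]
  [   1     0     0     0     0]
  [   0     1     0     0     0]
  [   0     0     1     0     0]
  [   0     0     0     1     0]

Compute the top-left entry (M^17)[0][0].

-7042

(M^17)[0][0] is the top entry after applying M 17 times to the unit state (1, 0, 0, 0, 0). Equivalently it is h_{21} for the auxiliary sequence (h_n) obeying the same recurrence with h_4 = 1 and h_i = 0 for 0 ≤ i < 4:
h_5 = -1·1 + -2·0 + 2·0 + 2·0 + 1·0 = -1
h_6 = -1·-1 + -2·1 + 2·0 + 2·0 + 1·0 = -1
h_7 = -1·-1 + -2·-1 + 2·1 + 2·0 + 1·0 = 5
h_8 = -1·5 + -2·-1 + 2·-1 + 2·1 + 1·0 = -3
h_9 = -1·-3 + -2·5 + 2·-1 + 2·-1 + 1·1 = -10
h_10 = -1·-10 + -2·-3 + 2·5 + 2·-1 + 1·-1 = 23
h_11 = -1·23 + -2·-10 + 2·-3 + 2·5 + 1·-1 = 0
h_12 = -1·0 + -2·23 + 2·-10 + 2·-3 + 1·5 = -67
h_13 = -1·-67 + -2·0 + 2·23 + 2·-10 + 1·-3 = 90
h_14 = -1·90 + -2·-67 + 2·0 + 2·23 + 1·-10 = 80
h_15 = -1·80 + -2·90 + 2·-67 + 2·0 + 1·23 = -371
h_16 = -1·-371 + -2·80 + 2·90 + 2·-67 + 1·0 = 257
h_17 = -1·257 + -2·-371 + 2·80 + 2·90 + 1·-67 = 758
h_18 = -1·758 + -2·257 + 2·-371 + 2·80 + 1·90 = -1764
h_19 = -1·-1764 + -2·758 + 2·257 + 2·-371 + 1·80 = 100
h_20 = -1·100 + -2·-1764 + 2·758 + 2·257 + 1·-371 = 5087
h_21 = -1·5087 + -2·100 + 2·-1764 + 2·758 + 1·257 = -7042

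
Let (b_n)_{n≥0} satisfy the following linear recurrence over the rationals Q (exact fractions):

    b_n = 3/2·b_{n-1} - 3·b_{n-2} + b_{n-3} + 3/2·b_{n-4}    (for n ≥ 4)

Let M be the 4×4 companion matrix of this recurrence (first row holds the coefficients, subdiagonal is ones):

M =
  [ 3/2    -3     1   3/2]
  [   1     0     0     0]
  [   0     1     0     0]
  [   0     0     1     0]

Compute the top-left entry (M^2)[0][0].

-3/4

(M^2)[0][0] is the top entry after applying M 2 times to the unit state (1, 0, 0, 0). Equivalently it is h_{5} for the auxiliary sequence (h_n) obeying the same recurrence with h_3 = 1 and h_i = 0 for 0 ≤ i < 3:
h_4 = 3/2·1 + -3·0 + 1·0 + 3/2·0 = 3/2
h_5 = 3/2·3/2 + -3·1 + 1·0 + 3/2·0 = -3/4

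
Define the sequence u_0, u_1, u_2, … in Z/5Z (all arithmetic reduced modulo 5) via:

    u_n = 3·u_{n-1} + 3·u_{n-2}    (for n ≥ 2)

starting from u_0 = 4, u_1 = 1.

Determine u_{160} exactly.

u_2 = 3·1 + 3·4 = 0
u_3 = 3·0 + 3·1 = 3
u_4 = 3·3 + 3·0 = 4
u_5 = 3·4 + 3·3 = 1
(u_4, u_5) = (4, 1) = (u_0, u_1), so the sequence has period 4.
160 ≡ 0 (mod 4), hence u_160 = u_0 = 4.

4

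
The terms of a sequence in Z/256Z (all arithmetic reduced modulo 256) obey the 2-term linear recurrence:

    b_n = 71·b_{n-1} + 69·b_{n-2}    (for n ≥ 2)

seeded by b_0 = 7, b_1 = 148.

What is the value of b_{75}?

93

b_2 = 71·148 + 69·7 = 239
b_3 = 71·239 + 69·148 = 45
b_4 = 71·45 + 69·239 = 230
b_5 = 71·230 + 69·45 = 235
b_6 = 71·235 + 69·230 = 43
b_7 = 71·43 + 69·235 = 68
b_8 = 71·68 + 69·43 = 115
b_9 = 71·115 + 69·68 = 57
b_10 = 71·57 + 69·115 = 206
b_11 = 71·206 + 69·57 = 127
b_12 = 71·127 + 69·206 = 191
b_13 = 71·191 + 69·127 = 52
b_14 = 71·52 + 69·191 = 231
b_15 = 71·231 + 69·52 = 21
b_16 = 71·21 + 69·231 = 22
b_17 = 71·22 + 69·21 = 195
b_18 = 71·195 + 69·22 = 3
b_19 = 71·3 + 69·195 = 100
b_20 = 71·100 + 69·3 = 139
b_21 = 71·139 + 69·100 = 129
b_22 = 71·129 + 69·139 = 62
b_23 = 71·62 + 69·129 = 247
b_24 = 71·247 + 69·62 = 55
b_25 = 71·55 + 69·247 = 212
b_26 = 71·212 + 69·55 = 159
b_27 = 71·159 + 69·212 = 61
b_28 = 71·61 + 69·159 = 198
b_29 = 71·198 + 69·61 = 91
b_30 = 71·91 + 69·198 = 155
b_31 = 71·155 + 69·91 = 132
b_32 = 71·132 + 69·155 = 99
b_33 = 71·99 + 69·132 = 9
b_34 = 71·9 + 69·99 = 46
b_35 = 71·46 + 69·9 = 47
b_36 = 71·47 + 69·46 = 111
b_37 = 71·111 + 69·47 = 116
b_38 = 71·116 + 69·111 = 23
b_39 = 71·23 + 69·116 = 165
b_40 = 71·165 + 69·23 = 246
b_41 = 71·246 + 69·165 = 179
b_42 = 71·179 + 69·246 = 243
b_43 = 71·243 + 69·179 = 164
b_44 = 71·164 + 69·243 = 251
b_45 = 71·251 + 69·164 = 209
b_46 = 71·209 + 69·251 = 158
b_47 = 71·158 + 69·209 = 39
b_48 = 71·39 + 69·158 = 103
b_49 = 71·103 + 69·39 = 20
b_50 = 71·20 + 69·103 = 79
b_51 = 71·79 + 69·20 = 77
b_52 = 71·77 + 69·79 = 166
b_53 = 71·166 + 69·77 = 203
b_54 = 71·203 + 69·166 = 11
b_55 = 71·11 + 69·203 = 196
b_56 = 71·196 + 69·11 = 83
b_57 = 71·83 + 69·196 = 217
b_58 = 71·217 + 69·83 = 142
b_59 = 71·142 + 69·217 = 223
b_60 = 71·223 + 69·142 = 31
b_61 = 71·31 + 69·223 = 180
b_62 = 71·180 + 69·31 = 71
b_63 = 71·71 + 69·180 = 53
b_64 = 71·53 + 69·71 = 214
b_65 = 71·214 + 69·53 = 163
b_66 = 71·163 + 69·214 = 227
b_67 = 71·227 + 69·163 = 228
b_68 = 71·228 + 69·227 = 107
b_69 = 71·107 + 69·228 = 33
b_70 = 71·33 + 69·107 = 254
b_71 = 71·254 + 69·33 = 87
b_72 = 71·87 + 69·254 = 151
b_73 = 71·151 + 69·87 = 84
b_74 = 71·84 + 69·151 = 255
b_75 = 71·255 + 69·84 = 93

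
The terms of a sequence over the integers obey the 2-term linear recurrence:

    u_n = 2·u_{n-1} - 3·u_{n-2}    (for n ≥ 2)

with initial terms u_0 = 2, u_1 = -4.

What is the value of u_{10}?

u_2 = 2·-4 + -3·2 = -14
u_3 = 2·-14 + -3·-4 = -16
u_4 = 2·-16 + -3·-14 = 10
u_5 = 2·10 + -3·-16 = 68
u_6 = 2·68 + -3·10 = 106
u_7 = 2·106 + -3·68 = 8
u_8 = 2·8 + -3·106 = -302
u_9 = 2·-302 + -3·8 = -628
u_10 = 2·-628 + -3·-302 = -350

-350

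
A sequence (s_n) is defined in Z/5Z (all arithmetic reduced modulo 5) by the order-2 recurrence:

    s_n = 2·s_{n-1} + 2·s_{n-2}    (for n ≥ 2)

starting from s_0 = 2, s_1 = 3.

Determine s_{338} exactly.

0

s_2 = 2·3 + 2·2 = 0
s_3 = 2·0 + 2·3 = 1
s_4 = 2·1 + 2·0 = 2
s_5 = 2·2 + 2·1 = 1
s_6 = 2·1 + 2·2 = 1
s_7 = 2·1 + 2·1 = 4
s_8 = 2·4 + 2·1 = 0
s_9 = 2·0 + 2·4 = 3
s_10 = 2·3 + 2·0 = 1
s_11 = 2·1 + 2·3 = 3
s_12 = 2·3 + 2·1 = 3
s_13 = 2·3 + 2·3 = 2
s_14 = 2·2 + 2·3 = 0
s_15 = 2·0 + 2·2 = 4
s_16 = 2·4 + 2·0 = 3
s_17 = 2·3 + 2·4 = 4
s_18 = 2·4 + 2·3 = 4
s_19 = 2·4 + 2·4 = 1
s_20 = 2·1 + 2·4 = 0
s_21 = 2·0 + 2·1 = 2
s_22 = 2·2 + 2·0 = 4
s_23 = 2·4 + 2·2 = 2
s_24 = 2·2 + 2·4 = 2
s_25 = 2·2 + 2·2 = 3
(s_24, s_25) = (2, 3) = (s_0, s_1), so the sequence has period 24.
338 ≡ 2 (mod 24), hence s_338 = s_2 = 0.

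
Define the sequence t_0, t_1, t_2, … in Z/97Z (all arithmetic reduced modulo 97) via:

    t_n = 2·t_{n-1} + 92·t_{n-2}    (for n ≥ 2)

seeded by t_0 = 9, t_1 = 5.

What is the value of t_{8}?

t_2 = 2·5 + 92·9 = 62
t_3 = 2·62 + 92·5 = 2
t_4 = 2·2 + 92·62 = 82
t_5 = 2·82 + 92·2 = 57
t_6 = 2·57 + 92·82 = 92
t_7 = 2·92 + 92·57 = 93
t_8 = 2·93 + 92·92 = 17

17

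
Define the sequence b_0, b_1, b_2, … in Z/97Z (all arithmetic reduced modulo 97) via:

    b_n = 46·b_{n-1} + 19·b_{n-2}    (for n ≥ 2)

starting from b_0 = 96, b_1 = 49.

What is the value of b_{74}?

b_2 = 46·49 + 19·96 = 4
b_3 = 46·4 + 19·49 = 48
b_4 = 46·48 + 19·4 = 53
b_5 = 46·53 + 19·48 = 52
b_6 = 46·52 + 19·53 = 4
b_7 = 46·4 + 19·52 = 8
b_8 = 46·8 + 19·4 = 56
b_9 = 46·56 + 19·8 = 12
b_10 = 46·12 + 19·56 = 64
b_11 = 46·64 + 19·12 = 68
b_12 = 46·68 + 19·64 = 76
b_13 = 46·76 + 19·68 = 35
b_14 = 46·35 + 19·76 = 47
b_15 = 46·47 + 19·35 = 14
b_16 = 46·14 + 19·47 = 82
b_17 = 46·82 + 19·14 = 61
b_18 = 46·61 + 19·82 = 96
b_19 = 46·96 + 19·61 = 46
b_20 = 46·46 + 19·96 = 60
b_21 = 46·60 + 19·46 = 45
b_22 = 46·45 + 19·60 = 9
b_23 = 46·9 + 19·45 = 8
b_24 = 46·8 + 19·9 = 54
b_25 = 46·54 + 19·8 = 17
b_26 = 46·17 + 19·54 = 62
b_27 = 46·62 + 19·17 = 71
b_28 = 46·71 + 19·62 = 79
b_29 = 46·79 + 19·71 = 36
b_30 = 46·36 + 19·79 = 53
b_31 = 46·53 + 19·36 = 18
b_32 = 46·18 + 19·53 = 89
b_33 = 46·89 + 19·18 = 71
b_34 = 46·71 + 19·89 = 10
b_35 = 46·10 + 19·71 = 63
b_36 = 46·63 + 19·10 = 81
b_37 = 46·81 + 19·63 = 73
b_38 = 46·73 + 19·81 = 47
b_39 = 46·47 + 19·73 = 57
b_40 = 46·57 + 19·47 = 23
b_41 = 46·23 + 19·57 = 7
b_42 = 46·7 + 19·23 = 80
b_43 = 46·80 + 19·7 = 30
b_44 = 46·30 + 19·80 = 87
b_45 = 46·87 + 19·30 = 13
b_46 = 46·13 + 19·87 = 20
b_47 = 46·20 + 19·13 = 3
b_48 = 46·3 + 19·20 = 33
b_49 = 46·33 + 19·3 = 23
b_50 = 46·23 + 19·33 = 36
b_51 = 46·36 + 19·23 = 56
b_52 = 46·56 + 19·36 = 59
b_53 = 46·59 + 19·56 = 92
b_54 = 46·92 + 19·59 = 18
b_55 = 46·18 + 19·92 = 54
b_56 = 46·54 + 19·18 = 13
b_57 = 46·13 + 19·54 = 72
b_58 = 46·72 + 19·13 = 67
b_59 = 46·67 + 19·72 = 85
b_60 = 46·85 + 19·67 = 42
b_61 = 46·42 + 19·85 = 55
b_62 = 46·55 + 19·42 = 30
b_63 = 46·30 + 19·55 = 0
b_64 = 46·0 + 19·30 = 85
b_65 = 46·85 + 19·0 = 30
b_66 = 46·30 + 19·85 = 85
b_67 = 46·85 + 19·30 = 18
b_68 = 46·18 + 19·85 = 18
b_69 = 46·18 + 19·18 = 6
b_70 = 46·6 + 19·18 = 36
b_71 = 46·36 + 19·6 = 24
b_72 = 46·24 + 19·36 = 42
b_73 = 46·42 + 19·24 = 60
b_74 = 46·60 + 19·42 = 66

66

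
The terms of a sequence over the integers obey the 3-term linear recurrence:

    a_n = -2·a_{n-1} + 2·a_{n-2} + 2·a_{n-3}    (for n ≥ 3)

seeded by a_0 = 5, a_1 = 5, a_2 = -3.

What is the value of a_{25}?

10603864320

a_3 = -2·-3 + 2·5 + 2·5 = 26
a_4 = -2·26 + 2·-3 + 2·5 = -48
a_5 = -2·-48 + 2·26 + 2·-3 = 142
a_6 = -2·142 + 2·-48 + 2·26 = -328
a_7 = -2·-328 + 2·142 + 2·-48 = 844
a_8 = -2·844 + 2·-328 + 2·142 = -2060
a_9 = -2·-2060 + 2·844 + 2·-328 = 5152
a_10 = -2·5152 + 2·-2060 + 2·844 = -12736
a_11 = -2·-12736 + 2·5152 + 2·-2060 = 31656
a_12 = -2·31656 + 2·-12736 + 2·5152 = -78480
a_13 = -2·-78480 + 2·31656 + 2·-12736 = 194800
a_14 = -2·194800 + 2·-78480 + 2·31656 = -483248
a_15 = -2·-483248 + 2·194800 + 2·-78480 = 1199136
a_16 = -2·1199136 + 2·-483248 + 2·194800 = -2975168
a_17 = -2·-2975168 + 2·1199136 + 2·-483248 = 7382112
a_18 = -2·7382112 + 2·-2975168 + 2·1199136 = -18316288
a_19 = -2·-18316288 + 2·7382112 + 2·-2975168 = 45446464
a_20 = -2·45446464 + 2·-18316288 + 2·7382112 = -112761280
a_21 = -2·-112761280 + 2·45446464 + 2·-18316288 = 279782912
a_22 = -2·279782912 + 2·-112761280 + 2·45446464 = -694195456
a_23 = -2·-694195456 + 2·279782912 + 2·-112761280 = 1722434176
a_24 = -2·1722434176 + 2·-694195456 + 2·279782912 = -4273693440
a_25 = -2·-4273693440 + 2·1722434176 + 2·-694195456 = 10603864320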